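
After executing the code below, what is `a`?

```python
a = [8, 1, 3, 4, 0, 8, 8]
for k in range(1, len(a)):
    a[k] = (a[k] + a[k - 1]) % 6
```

[8, 3, 0, 4, 4, 0, 2]

k=1: a[1] = (1+8)%6 = 3 → [8, 3, 3, 4, 0, 8, 8]
k=2: a[2] = (3+3)%6 = 0 → [8, 3, 0, 4, 0, 8, 8]
k=3: a[3] = (4+0)%6 = 4 → [8, 3, 0, 4, 0, 8, 8]
k=4: a[4] = (0+4)%6 = 4 → [8, 3, 0, 4, 4, 8, 8]
k=5: a[5] = (8+4)%6 = 0 → [8, 3, 0, 4, 4, 0, 8]
k=6: a[6] = (8+0)%6 = 2 → [8, 3, 0, 4, 4, 0, 2]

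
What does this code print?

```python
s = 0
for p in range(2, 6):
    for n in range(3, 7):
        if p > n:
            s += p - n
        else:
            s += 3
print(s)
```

p=2,n=3: not 2>3, s = 0+3 = 3
p=2,n=4: not 2>4, s = 3+3 = 6
p=2,n=5: not 2>5, s = 6+3 = 9
p=2,n=6: not 2>6, s = 9+3 = 12
p=3,n=3: not 3>3, s = 12+3 = 15
p=3,n=4: not 3>4, s = 15+3 = 18
p=3,n=5: not 3>5, s = 18+3 = 21
p=3,n=6: not 3>6, s = 21+3 = 24
p=4,n=3: 4>3, s = 24+1 = 25
p=4,n=4: not 4>4, s = 25+3 = 28
p=4,n=5: not 4>5, s = 28+3 = 31
p=4,n=6: not 4>6, s = 31+3 = 34
p=5,n=3: 5>3, s = 34+2 = 36
p=5,n=4: 5>4, s = 36+1 = 37
p=5,n=5: not 5>5, s = 37+3 = 40
p=5,n=6: not 5>6, s = 40+3 = 43

43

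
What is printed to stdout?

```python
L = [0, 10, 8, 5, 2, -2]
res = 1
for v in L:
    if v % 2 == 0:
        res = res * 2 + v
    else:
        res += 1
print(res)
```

150

v=0: even, res = 1*2+0 = 2
v=10: even, res = 2*2+10 = 14
v=8: even, res = 14*2+8 = 36
v=5: not even, res = 36+1 = 37
v=2: even, res = 37*2+2 = 76
v=-2: even, res = 76*2+(-2) = 150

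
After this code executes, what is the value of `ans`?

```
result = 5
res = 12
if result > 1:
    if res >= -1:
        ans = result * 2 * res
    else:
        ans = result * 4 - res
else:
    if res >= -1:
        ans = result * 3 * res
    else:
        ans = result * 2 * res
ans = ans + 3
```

result=5, res=12
result > 1 is True; res >= -1 is True
→ ans = result * 2 * res = 120
ans = 120+3 = 123

123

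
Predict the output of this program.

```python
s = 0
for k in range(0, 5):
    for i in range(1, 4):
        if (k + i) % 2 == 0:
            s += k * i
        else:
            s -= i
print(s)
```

k=0,i=1: odd sum, s = 0-1 = -1
k=0,i=2: even sum, s = (-1)+0 = -1
k=0,i=3: odd sum, s = (-1)-3 = -4
k=1,i=1: even sum, s = (-4)+1 = -3
k=1,i=2: odd sum, s = (-3)-2 = -5
k=1,i=3: even sum, s = (-5)+3 = -2
k=2,i=1: odd sum, s = (-2)-1 = -3
k=2,i=2: even sum, s = (-3)+4 = 1
k=2,i=3: odd sum, s = 1-3 = -2
k=3,i=1: even sum, s = (-2)+3 = 1
k=3,i=2: odd sum, s = 1-2 = -1
k=3,i=3: even sum, s = (-1)+9 = 8
k=4,i=1: odd sum, s = 8-1 = 7
k=4,i=2: even sum, s = 7+8 = 15
k=4,i=3: odd sum, s = 15-3 = 12

12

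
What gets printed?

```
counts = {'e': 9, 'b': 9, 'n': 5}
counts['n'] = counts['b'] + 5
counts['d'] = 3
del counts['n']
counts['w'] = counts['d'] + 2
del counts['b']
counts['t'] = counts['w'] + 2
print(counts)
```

{'e': 9, 'd': 3, 'w': 5, 't': 7}

counts['n'] = counts['b']+5 = 14 → {'e': 9, 'b': 9, 'n': 14}
counts['d'] = 3 → {'e': 9, 'b': 9, 'n': 14, 'd': 3}
del 'n' → {'e': 9, 'b': 9, 'd': 3}
counts['w'] = counts['d']+2 = 5 → {'e': 9, 'b': 9, 'd': 3, 'w': 5}
del 'b' → {'e': 9, 'd': 3, 'w': 5}
counts['t'] = counts['w']+2 = 7 → {'e': 9, 'd': 3, 'w': 5, 't': 7}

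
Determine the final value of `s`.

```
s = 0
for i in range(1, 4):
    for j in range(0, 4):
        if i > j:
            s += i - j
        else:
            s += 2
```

i=1,j=0: 1>0, s = 0+1 = 1
i=1,j=1: not 1>1, s = 1+2 = 3
i=1,j=2: not 1>2, s = 3+2 = 5
i=1,j=3: not 1>3, s = 5+2 = 7
i=2,j=0: 2>0, s = 7+2 = 9
i=2,j=1: 2>1, s = 9+1 = 10
i=2,j=2: not 2>2, s = 10+2 = 12
i=2,j=3: not 2>3, s = 12+2 = 14
i=3,j=0: 3>0, s = 14+3 = 17
i=3,j=1: 3>1, s = 17+2 = 19
i=3,j=2: 3>2, s = 19+1 = 20
i=3,j=3: not 3>3, s = 20+2 = 22

22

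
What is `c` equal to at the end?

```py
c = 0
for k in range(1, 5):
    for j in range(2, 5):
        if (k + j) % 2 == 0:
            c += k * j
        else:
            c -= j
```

k=1,j=2: odd sum, c = 0-2 = -2
k=1,j=3: even sum, c = (-2)+3 = 1
k=1,j=4: odd sum, c = 1-4 = -3
k=2,j=2: even sum, c = (-3)+4 = 1
k=2,j=3: odd sum, c = 1-3 = -2
k=2,j=4: even sum, c = (-2)+8 = 6
k=3,j=2: odd sum, c = 6-2 = 4
k=3,j=3: even sum, c = 4+9 = 13
k=3,j=4: odd sum, c = 13-4 = 9
k=4,j=2: even sum, c = 9+8 = 17
k=4,j=3: odd sum, c = 17-3 = 14
k=4,j=4: even sum, c = 14+16 = 30

30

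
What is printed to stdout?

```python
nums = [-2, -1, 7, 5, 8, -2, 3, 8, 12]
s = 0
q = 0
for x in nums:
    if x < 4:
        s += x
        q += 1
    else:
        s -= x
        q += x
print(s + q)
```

x=-2: <4, s = 0+(-2) = -2; q=1
x=-1: <4, s = (-2)+(-1) = -3; q=2
x=7: not <4, s = (-3)-7 = -10; q=9
x=5: not <4, s = (-10)-5 = -15; q=14
x=8: not <4, s = (-15)-8 = -23; q=22
x=-2: <4, s = (-23)+(-2) = -25; q=23
x=3: <4, s = (-25)+3 = -22; q=24
x=8: not <4, s = (-22)-8 = -30; q=32
x=12: not <4, s = (-30)-12 = -42; q=44
s+q = (-42)+44 = 2

2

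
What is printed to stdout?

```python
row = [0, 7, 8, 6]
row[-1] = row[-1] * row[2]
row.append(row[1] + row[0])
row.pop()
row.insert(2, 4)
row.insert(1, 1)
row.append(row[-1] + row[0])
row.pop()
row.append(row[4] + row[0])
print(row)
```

row[-1] = row[-1]*row[2] = 6*8 = 48 → [0, 7, 8, 48]
append row[1]+row[0] = 7+0 = 7 → [0, 7, 8, 48, 7]
pop() removes 7 → [0, 7, 8, 48]
insert 4 at 2 → [0, 7, 4, 8, 48]
insert 1 at 1 → [0, 1, 7, 4, 8, 48]
append row[-1]+row[0] = 48+0 = 48 → [0, 1, 7, 4, 8, 48, 48]
pop() removes 48 → [0, 1, 7, 4, 8, 48]
append row[4]+row[0] = 8+0 = 8 → [0, 1, 7, 4, 8, 48, 8]

[0, 1, 7, 4, 8, 48, 8]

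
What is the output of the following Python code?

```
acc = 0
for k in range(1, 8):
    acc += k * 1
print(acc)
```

k=1: acc = 0+1*1 = 1
k=2: acc = 1+2*1 = 3
k=3: acc = 3+3*1 = 6
k=4: acc = 6+4*1 = 10
k=5: acc = 10+5*1 = 15
k=6: acc = 15+6*1 = 21
k=7: acc = 21+7*1 = 28

28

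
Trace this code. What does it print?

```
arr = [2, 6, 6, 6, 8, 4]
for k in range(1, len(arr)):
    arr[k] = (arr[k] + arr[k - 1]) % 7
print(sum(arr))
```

13

k=1: arr[1] = (6+2)%7 = 1 → [2, 1, 6, 6, 8, 4]
k=2: arr[2] = (6+1)%7 = 0 → [2, 1, 0, 6, 8, 4]
k=3: arr[3] = (6+0)%7 = 6 → [2, 1, 0, 6, 8, 4]
k=4: arr[4] = (8+6)%7 = 0 → [2, 1, 0, 6, 0, 4]
k=5: arr[5] = (4+0)%7 = 4 → [2, 1, 0, 6, 0, 4]
sum = 13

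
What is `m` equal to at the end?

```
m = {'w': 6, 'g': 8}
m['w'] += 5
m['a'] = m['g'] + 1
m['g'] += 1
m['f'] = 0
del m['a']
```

m['w'] = 6+5 = 11 → {'w': 11, 'g': 8}
m['a'] = m['g']+1 = 9 → {'w': 11, 'g': 8, 'a': 9}
m['g'] = 8+1 = 9 → {'w': 11, 'g': 9, 'a': 9}
m['f'] = 0 → {'w': 11, 'g': 9, 'a': 9, 'f': 0}
del 'a' → {'w': 11, 'g': 9, 'f': 0}

{'w': 11, 'g': 9, 'f': 0}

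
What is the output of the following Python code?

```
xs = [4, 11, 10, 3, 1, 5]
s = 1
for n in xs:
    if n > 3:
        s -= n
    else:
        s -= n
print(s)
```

n=4: >3, s = 1-4 = -3
n=11: >3, s = (-3)-11 = -14
n=10: >3, s = (-14)-10 = -24
n=3: not >3, s = (-24)-3 = -27
n=1: not >3, s = (-27)-1 = -28
n=5: >3, s = (-28)-5 = -33

-33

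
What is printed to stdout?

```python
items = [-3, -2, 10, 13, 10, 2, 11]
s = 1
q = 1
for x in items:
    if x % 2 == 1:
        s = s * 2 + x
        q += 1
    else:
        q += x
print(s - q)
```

9

x=-3: odd, s = 1*2+(-3) = -1; q=2
x=-2: not odd; q=0
x=10: not odd; q=10
x=13: odd, s = (-1)*2+13 = 11; q=11
x=10: not odd; q=21
x=2: not odd; q=23
x=11: odd, s = 11*2+11 = 33; q=24
s-q = 33-24 = 9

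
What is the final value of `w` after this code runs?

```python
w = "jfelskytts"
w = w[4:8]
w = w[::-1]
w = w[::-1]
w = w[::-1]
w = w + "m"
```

'tyksm'

slice [4:8] → 'skyt'
reverse → 'tyks'
reverse → 'skyt'
reverse → 'tyks'
+ 'm' → 'tyksm'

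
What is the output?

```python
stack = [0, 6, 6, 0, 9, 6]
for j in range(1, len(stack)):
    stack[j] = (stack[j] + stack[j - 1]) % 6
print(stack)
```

[0, 0, 0, 0, 3, 3]

j=1: stack[1] = (6+0)%6 = 0 → [0, 0, 6, 0, 9, 6]
j=2: stack[2] = (6+0)%6 = 0 → [0, 0, 0, 0, 9, 6]
j=3: stack[3] = (0+0)%6 = 0 → [0, 0, 0, 0, 9, 6]
j=4: stack[4] = (9+0)%6 = 3 → [0, 0, 0, 0, 3, 6]
j=5: stack[5] = (6+3)%6 = 3 → [0, 0, 0, 0, 3, 3]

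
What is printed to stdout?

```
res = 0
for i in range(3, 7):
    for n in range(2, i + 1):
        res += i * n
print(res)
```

i=3,n=2: res = 0+6 = 6
i=3,n=3: res = 6+9 = 15
i=4,n=2: res = 15+8 = 23
i=4,n=3: res = 23+12 = 35
i=4,n=4: res = 35+16 = 51
i=5,n=2: res = 51+10 = 61
i=5,n=3: res = 61+15 = 76
i=5,n=4: res = 76+20 = 96
i=5,n=5: res = 96+25 = 121
i=6,n=2: res = 121+12 = 133
i=6,n=3: res = 133+18 = 151
i=6,n=4: res = 151+24 = 175
i=6,n=5: res = 175+30 = 205
i=6,n=6: res = 205+36 = 241

241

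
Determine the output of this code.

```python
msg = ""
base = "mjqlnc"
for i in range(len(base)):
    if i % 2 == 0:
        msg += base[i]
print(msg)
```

i=0: add 'm' → 'm'
i=1: skip
i=2: add 'q' → 'mq'
i=3: skip
i=4: add 'n' → 'mqn'
i=5: skip

mqn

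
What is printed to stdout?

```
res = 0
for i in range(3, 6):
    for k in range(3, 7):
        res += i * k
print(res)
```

216

i=3,k=3: res = 0+9 = 9
i=3,k=4: res = 9+12 = 21
i=3,k=5: res = 21+15 = 36
i=3,k=6: res = 36+18 = 54
i=4,k=3: res = 54+12 = 66
i=4,k=4: res = 66+16 = 82
i=4,k=5: res = 82+20 = 102
i=4,k=6: res = 102+24 = 126
i=5,k=3: res = 126+15 = 141
i=5,k=4: res = 141+20 = 161
i=5,k=5: res = 161+25 = 186
i=5,k=6: res = 186+30 = 216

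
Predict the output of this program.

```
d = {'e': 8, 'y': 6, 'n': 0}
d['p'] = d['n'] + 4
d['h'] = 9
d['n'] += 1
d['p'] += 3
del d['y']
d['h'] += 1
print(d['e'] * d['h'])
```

d['p'] = d['n']+4 = 4 → {'e': 8, 'y': 6, 'n': 0, 'p': 4}
d['h'] = 9 → {'e': 8, 'y': 6, 'n': 0, 'p': 4, 'h': 9}
d['n'] = 0+1 = 1 → {'e': 8, 'y': 6, 'n': 1, 'p': 4, 'h': 9}
d['p'] = 4+3 = 7 → {'e': 8, 'y': 6, 'n': 1, 'p': 7, 'h': 9}
del 'y' → {'e': 8, 'n': 1, 'p': 7, 'h': 9}
d['h'] = 9+1 = 10 → {'e': 8, 'n': 1, 'p': 7, 'h': 10}
d['e']*d['h'] = 8*10 = 80

80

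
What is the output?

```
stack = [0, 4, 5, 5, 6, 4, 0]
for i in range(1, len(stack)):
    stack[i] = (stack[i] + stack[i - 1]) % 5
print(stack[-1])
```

i=1: stack[1] = (4+0)%5 = 4 → [0, 4, 5, 5, 6, 4, 0]
i=2: stack[2] = (5+4)%5 = 4 → [0, 4, 4, 5, 6, 4, 0]
i=3: stack[3] = (5+4)%5 = 4 → [0, 4, 4, 4, 6, 4, 0]
i=4: stack[4] = (6+4)%5 = 0 → [0, 4, 4, 4, 0, 4, 0]
i=5: stack[5] = (4+0)%5 = 4 → [0, 4, 4, 4, 0, 4, 0]
i=6: stack[6] = (0+4)%5 = 4 → [0, 4, 4, 4, 0, 4, 4]

4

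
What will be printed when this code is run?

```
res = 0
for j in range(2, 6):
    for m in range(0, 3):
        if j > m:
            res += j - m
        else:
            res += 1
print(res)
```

31

j=2,m=0: 2>0, res = 0+2 = 2
j=2,m=1: 2>1, res = 2+1 = 3
j=2,m=2: not 2>2, res = 3+1 = 4
j=3,m=0: 3>0, res = 4+3 = 7
j=3,m=1: 3>1, res = 7+2 = 9
j=3,m=2: 3>2, res = 9+1 = 10
j=4,m=0: 4>0, res = 10+4 = 14
j=4,m=1: 4>1, res = 14+3 = 17
j=4,m=2: 4>2, res = 17+2 = 19
j=5,m=0: 5>0, res = 19+5 = 24
j=5,m=1: 5>1, res = 24+4 = 28
j=5,m=2: 5>2, res = 28+3 = 31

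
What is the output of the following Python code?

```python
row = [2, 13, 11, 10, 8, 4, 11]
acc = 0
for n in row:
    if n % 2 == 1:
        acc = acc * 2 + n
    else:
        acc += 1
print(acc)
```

n=2: not odd, acc = 0+1 = 1
n=13: odd, acc = 1*2+13 = 15
n=11: odd, acc = 15*2+11 = 41
n=10: not odd, acc = 41+1 = 42
n=8: not odd, acc = 42+1 = 43
n=4: not odd, acc = 43+1 = 44
n=11: odd, acc = 44*2+11 = 99

99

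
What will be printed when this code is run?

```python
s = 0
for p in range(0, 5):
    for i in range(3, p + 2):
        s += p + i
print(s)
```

42

p=2,i=3: s = 0+5 = 5
p=3,i=3: s = 5+6 = 11
p=3,i=4: s = 11+7 = 18
p=4,i=3: s = 18+7 = 25
p=4,i=4: s = 25+8 = 33
p=4,i=5: s = 33+9 = 42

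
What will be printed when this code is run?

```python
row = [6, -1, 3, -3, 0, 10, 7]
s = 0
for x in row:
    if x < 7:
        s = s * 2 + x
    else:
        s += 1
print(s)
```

x=6: <7, s = 0*2+6 = 6
x=-1: <7, s = 6*2+(-1) = 11
x=3: <7, s = 11*2+3 = 25
x=-3: <7, s = 25*2+(-3) = 47
x=0: <7, s = 47*2+0 = 94
x=10: not <7, s = 94+1 = 95
x=7: not <7, s = 95+1 = 96

96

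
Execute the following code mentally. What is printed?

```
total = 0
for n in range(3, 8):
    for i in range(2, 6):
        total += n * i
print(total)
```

n=3,i=2: total = 0+6 = 6
n=3,i=3: total = 6+9 = 15
n=3,i=4: total = 15+12 = 27
n=3,i=5: total = 27+15 = 42
n=4,i=2: total = 42+8 = 50
n=4,i=3: total = 50+12 = 62
n=4,i=4: total = 62+16 = 78
n=4,i=5: total = 78+20 = 98
n=5,i=2: total = 98+10 = 108
n=5,i=3: total = 108+15 = 123
n=5,i=4: total = 123+20 = 143
n=5,i=5: total = 143+25 = 168
n=6,i=2: total = 168+12 = 180
n=6,i=3: total = 180+18 = 198
n=6,i=4: total = 198+24 = 222
n=6,i=5: total = 222+30 = 252
n=7,i=2: total = 252+14 = 266
n=7,i=3: total = 266+21 = 287
n=7,i=4: total = 287+28 = 315
n=7,i=5: total = 315+35 = 350

350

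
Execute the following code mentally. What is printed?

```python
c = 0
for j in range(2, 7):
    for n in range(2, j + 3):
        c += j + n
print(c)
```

215

j=2,n=2: c = 0+4 = 4
j=2,n=3: c = 4+5 = 9
j=2,n=4: c = 9+6 = 15
j=3,n=2: c = 15+5 = 20
j=3,n=3: c = 20+6 = 26
j=3,n=4: c = 26+7 = 33
j=3,n=5: c = 33+8 = 41
j=4,n=2: c = 41+6 = 47
j=4,n=3: c = 47+7 = 54
j=4,n=4: c = 54+8 = 62
j=4,n=5: c = 62+9 = 71
j=4,n=6: c = 71+10 = 81
j=5,n=2: c = 81+7 = 88
j=5,n=3: c = 88+8 = 96
j=5,n=4: c = 96+9 = 105
j=5,n=5: c = 105+10 = 115
j=5,n=6: c = 115+11 = 126
j=5,n=7: c = 126+12 = 138
j=6,n=2: c = 138+8 = 146
j=6,n=3: c = 146+9 = 155
j=6,n=4: c = 155+10 = 165
j=6,n=5: c = 165+11 = 176
j=6,n=6: c = 176+12 = 188
j=6,n=7: c = 188+13 = 201
j=6,n=8: c = 201+14 = 215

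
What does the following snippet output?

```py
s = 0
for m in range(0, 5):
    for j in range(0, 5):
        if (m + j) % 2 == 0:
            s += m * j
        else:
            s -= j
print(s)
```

m=0,j=0: even sum, s = 0+0 = 0
m=0,j=1: odd sum, s = 0-1 = -1
m=0,j=2: even sum, s = (-1)+0 = -1
m=0,j=3: odd sum, s = (-1)-3 = -4
m=0,j=4: even sum, s = (-4)+0 = -4
m=1,j=0: odd sum, s = (-4)-0 = -4
m=1,j=1: even sum, s = (-4)+1 = -3
m=1,j=2: odd sum, s = (-3)-2 = -5
m=1,j=3: even sum, s = (-5)+3 = -2
m=1,j=4: odd sum, s = (-2)-4 = -6
m=2,j=0: even sum, s = (-6)+0 = -6
m=2,j=1: odd sum, s = (-6)-1 = -7
m=2,j=2: even sum, s = (-7)+4 = -3
m=2,j=3: odd sum, s = (-3)-3 = -6
m=2,j=4: even sum, s = (-6)+8 = 2
m=3,j=0: odd sum, s = 2-0 = 2
m=3,j=1: even sum, s = 2+3 = 5
m=3,j=2: odd sum, s = 5-2 = 3
m=3,j=3: even sum, s = 3+9 = 12
m=3,j=4: odd sum, s = 12-4 = 8
m=4,j=0: even sum, s = 8+0 = 8
m=4,j=1: odd sum, s = 8-1 = 7
m=4,j=2: even sum, s = 7+8 = 15
m=4,j=3: odd sum, s = 15-3 = 12
m=4,j=4: even sum, s = 12+16 = 28

28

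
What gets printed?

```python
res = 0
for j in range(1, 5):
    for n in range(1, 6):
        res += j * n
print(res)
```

j=1,n=1: res = 0+1 = 1
j=1,n=2: res = 1+2 = 3
j=1,n=3: res = 3+3 = 6
j=1,n=4: res = 6+4 = 10
j=1,n=5: res = 10+5 = 15
j=2,n=1: res = 15+2 = 17
j=2,n=2: res = 17+4 = 21
j=2,n=3: res = 21+6 = 27
j=2,n=4: res = 27+8 = 35
j=2,n=5: res = 35+10 = 45
j=3,n=1: res = 45+3 = 48
j=3,n=2: res = 48+6 = 54
j=3,n=3: res = 54+9 = 63
j=3,n=4: res = 63+12 = 75
j=3,n=5: res = 75+15 = 90
j=4,n=1: res = 90+4 = 94
j=4,n=2: res = 94+8 = 102
j=4,n=3: res = 102+12 = 114
j=4,n=4: res = 114+16 = 130
j=4,n=5: res = 130+20 = 150

150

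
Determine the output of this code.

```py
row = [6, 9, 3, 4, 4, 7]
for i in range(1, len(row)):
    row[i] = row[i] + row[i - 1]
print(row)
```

[6, 15, 18, 22, 26, 33]

i=1: row[1] = 9+6 = 15 → [6, 15, 3, 4, 4, 7]
i=2: row[2] = 3+15 = 18 → [6, 15, 18, 4, 4, 7]
i=3: row[3] = 4+18 = 22 → [6, 15, 18, 22, 4, 7]
i=4: row[4] = 4+22 = 26 → [6, 15, 18, 22, 26, 7]
i=5: row[5] = 7+26 = 33 → [6, 15, 18, 22, 26, 33]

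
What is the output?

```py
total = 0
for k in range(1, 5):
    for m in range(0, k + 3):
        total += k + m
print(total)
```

112

k=1,m=0: total = 0+1 = 1
k=1,m=1: total = 1+2 = 3
k=1,m=2: total = 3+3 = 6
k=1,m=3: total = 6+4 = 10
k=2,m=0: total = 10+2 = 12
k=2,m=1: total = 12+3 = 15
k=2,m=2: total = 15+4 = 19
k=2,m=3: total = 19+5 = 24
k=2,m=4: total = 24+6 = 30
k=3,m=0: total = 30+3 = 33
k=3,m=1: total = 33+4 = 37
k=3,m=2: total = 37+5 = 42
k=3,m=3: total = 42+6 = 48
k=3,m=4: total = 48+7 = 55
k=3,m=5: total = 55+8 = 63
k=4,m=0: total = 63+4 = 67
k=4,m=1: total = 67+5 = 72
k=4,m=2: total = 72+6 = 78
k=4,m=3: total = 78+7 = 85
k=4,m=4: total = 85+8 = 93
k=4,m=5: total = 93+9 = 102
k=4,m=6: total = 102+10 = 112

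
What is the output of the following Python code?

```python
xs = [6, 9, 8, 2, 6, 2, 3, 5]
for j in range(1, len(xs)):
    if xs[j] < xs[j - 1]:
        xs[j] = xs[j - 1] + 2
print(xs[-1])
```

j=1: 9>=6, unchanged → [6, 9, 8, 2, 6, 2, 3, 5]
j=2: 8<9, xs[2] = 9+2 = 11 → [6, 9, 11, 2, 6, 2, 3, 5]
j=3: 2<11, xs[3] = 11+2 = 13 → [6, 9, 11, 13, 6, 2, 3, 5]
j=4: 6<13, xs[4] = 13+2 = 15 → [6, 9, 11, 13, 15, 2, 3, 5]
j=5: 2<15, xs[5] = 15+2 = 17 → [6, 9, 11, 13, 15, 17, 3, 5]
j=6: 3<17, xs[6] = 17+2 = 19 → [6, 9, 11, 13, 15, 17, 19, 5]
j=7: 5<19, xs[7] = 19+2 = 21 → [6, 9, 11, 13, 15, 17, 19, 21]

21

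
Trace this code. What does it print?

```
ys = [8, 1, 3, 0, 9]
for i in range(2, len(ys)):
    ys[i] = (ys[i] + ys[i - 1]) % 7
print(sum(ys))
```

23

i=2: ys[2] = (3+1)%7 = 4 → [8, 1, 4, 0, 9]
i=3: ys[3] = (0+4)%7 = 4 → [8, 1, 4, 4, 9]
i=4: ys[4] = (9+4)%7 = 6 → [8, 1, 4, 4, 6]
sum = 23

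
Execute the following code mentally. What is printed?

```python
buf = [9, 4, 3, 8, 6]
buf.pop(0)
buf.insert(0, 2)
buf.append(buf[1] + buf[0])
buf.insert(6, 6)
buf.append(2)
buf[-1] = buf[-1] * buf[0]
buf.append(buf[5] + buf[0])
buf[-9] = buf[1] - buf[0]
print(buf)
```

[2, 4, 3, 8, 6, 6, 6, 4, 8]

pop(0) removes 9 → [4, 3, 8, 6]
insert 2 at 0 → [2, 4, 3, 8, 6]
append buf[1]+buf[0] = 4+2 = 6 → [2, 4, 3, 8, 6, 6]
insert 6 at 6 → [2, 4, 3, 8, 6, 6, 6]
append 2 → [2, 4, 3, 8, 6, 6, 6, 2]
buf[-1] = buf[-1]*buf[0] = 2*2 = 4 → [2, 4, 3, 8, 6, 6, 6, 4]
append buf[5]+buf[0] = 6+2 = 8 → [2, 4, 3, 8, 6, 6, 6, 4, 8]
buf[-9] = buf[1]-buf[0] = 4-2 = 2 → [2, 4, 3, 8, 6, 6, 6, 4, 8]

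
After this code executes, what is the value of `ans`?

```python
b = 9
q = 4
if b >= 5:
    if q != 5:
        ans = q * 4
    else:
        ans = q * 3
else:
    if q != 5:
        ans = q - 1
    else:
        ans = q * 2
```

b=9, q=4
b >= 5 is True; q != 5 is True
→ ans = q * 4 = 16

16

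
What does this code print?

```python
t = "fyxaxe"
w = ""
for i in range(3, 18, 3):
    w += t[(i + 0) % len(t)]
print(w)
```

i=3: add t[3]='a' → 'a'
i=6: add t[0]='f' → 'af'
i=9: add t[3]='a' → 'afa'
i=12: add t[0]='f' → 'afaf'
i=15: add t[3]='a' → 'afafa'

afafa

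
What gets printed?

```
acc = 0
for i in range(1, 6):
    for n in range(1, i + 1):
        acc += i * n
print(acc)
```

i=1,n=1: acc = 0+1 = 1
i=2,n=1: acc = 1+2 = 3
i=2,n=2: acc = 3+4 = 7
i=3,n=1: acc = 7+3 = 10
i=3,n=2: acc = 10+6 = 16
i=3,n=3: acc = 16+9 = 25
i=4,n=1: acc = 25+4 = 29
i=4,n=2: acc = 29+8 = 37
i=4,n=3: acc = 37+12 = 49
i=4,n=4: acc = 49+16 = 65
i=5,n=1: acc = 65+5 = 70
i=5,n=2: acc = 70+10 = 80
i=5,n=3: acc = 80+15 = 95
i=5,n=4: acc = 95+20 = 115
i=5,n=5: acc = 115+25 = 140

140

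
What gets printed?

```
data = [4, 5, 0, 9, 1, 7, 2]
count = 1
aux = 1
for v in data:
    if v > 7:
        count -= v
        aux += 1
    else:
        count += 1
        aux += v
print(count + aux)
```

19

v=4: not >7, count = 1+1 = 2; aux=5
v=5: not >7, count = 2+1 = 3; aux=10
v=0: not >7, count = 3+1 = 4; aux=10
v=9: >7, count = 4-9 = -5; aux=11
v=1: not >7, count = (-5)+1 = -4; aux=12
v=7: not >7, count = (-4)+1 = -3; aux=19
v=2: not >7, count = (-3)+1 = -2; aux=21
count+aux = (-2)+21 = 19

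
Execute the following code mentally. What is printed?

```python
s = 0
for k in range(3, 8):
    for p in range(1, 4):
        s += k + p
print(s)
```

k=3,p=1: s = 0+4 = 4
k=3,p=2: s = 4+5 = 9
k=3,p=3: s = 9+6 = 15
k=4,p=1: s = 15+5 = 20
k=4,p=2: s = 20+6 = 26
k=4,p=3: s = 26+7 = 33
k=5,p=1: s = 33+6 = 39
k=5,p=2: s = 39+7 = 46
k=5,p=3: s = 46+8 = 54
k=6,p=1: s = 54+7 = 61
k=6,p=2: s = 61+8 = 69
k=6,p=3: s = 69+9 = 78
k=7,p=1: s = 78+8 = 86
k=7,p=2: s = 86+9 = 95
k=7,p=3: s = 95+10 = 105

105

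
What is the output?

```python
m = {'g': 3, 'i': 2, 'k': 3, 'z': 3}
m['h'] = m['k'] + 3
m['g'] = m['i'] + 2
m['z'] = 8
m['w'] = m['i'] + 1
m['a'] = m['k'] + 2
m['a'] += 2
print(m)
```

m['h'] = m['k']+3 = 6 → {'g': 3, 'i': 2, 'k': 3, 'z': 3, 'h': 6}
m['g'] = m['i']+2 = 4 → {'g': 4, 'i': 2, 'k': 3, 'z': 3, 'h': 6}
m['z'] = 8 → {'g': 4, 'i': 2, 'k': 3, 'z': 8, 'h': 6}
m['w'] = m['i']+1 = 3 → {'g': 4, 'i': 2, 'k': 3, 'z': 8, 'h': 6, 'w': 3}
m['a'] = m['k']+2 = 5 → {'g': 4, 'i': 2, 'k': 3, 'z': 8, 'h': 6, 'w': 3, 'a': 5}
m['a'] = 5+2 = 7 → {'g': 4, 'i': 2, 'k': 3, 'z': 8, 'h': 6, 'w': 3, 'a': 7}

{'g': 4, 'i': 2, 'k': 3, 'z': 8, 'h': 6, 'w': 3, 'a': 7}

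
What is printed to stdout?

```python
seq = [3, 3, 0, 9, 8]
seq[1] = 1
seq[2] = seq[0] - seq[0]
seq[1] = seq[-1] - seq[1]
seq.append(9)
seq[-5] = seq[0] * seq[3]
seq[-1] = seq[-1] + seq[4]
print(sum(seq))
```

seq[1] = 1 → [3, 1, 0, 9, 8]
seq[2] = seq[0]-seq[0] = 3-3 = 0 → [3, 1, 0, 9, 8]
seq[1] = seq[-1]-seq[1] = 8-1 = 7 → [3, 7, 0, 9, 8]
append 9 → [3, 7, 0, 9, 8, 9]
seq[-5] = seq[0]*seq[3] = 3*9 = 27 → [3, 27, 0, 9, 8, 9]
seq[-1] = seq[-1]+seq[4] = 9+8 = 17 → [3, 27, 0, 9, 8, 17]
sum = 64

64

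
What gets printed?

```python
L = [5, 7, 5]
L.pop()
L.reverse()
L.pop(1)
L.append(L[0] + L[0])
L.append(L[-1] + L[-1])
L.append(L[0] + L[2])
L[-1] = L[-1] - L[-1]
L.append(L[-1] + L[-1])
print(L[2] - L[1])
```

14

pop() removes 5 → [5, 7]
reverse → [7, 5]
pop(1) removes 5 → [7]
append L[0]+L[0] = 7+7 = 14 → [7, 14]
append L[-1]+L[-1] = 14+14 = 28 → [7, 14, 28]
append L[0]+L[2] = 7+28 = 35 → [7, 14, 28, 35]
L[-1] = L[-1]-L[-1] = 35-35 = 0 → [7, 14, 28, 0]
append L[-1]+L[-1] = 0+0 = 0 → [7, 14, 28, 0, 0]
L[2]-L[1] = 28-14 = 14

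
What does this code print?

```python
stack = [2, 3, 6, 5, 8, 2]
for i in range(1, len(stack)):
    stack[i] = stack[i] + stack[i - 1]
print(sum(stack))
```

i=1: stack[1] = 3+2 = 5 → [2, 5, 6, 5, 8, 2]
i=2: stack[2] = 6+5 = 11 → [2, 5, 11, 5, 8, 2]
i=3: stack[3] = 5+11 = 16 → [2, 5, 11, 16, 8, 2]
i=4: stack[4] = 8+16 = 24 → [2, 5, 11, 16, 24, 2]
i=5: stack[5] = 2+24 = 26 → [2, 5, 11, 16, 24, 26]
sum = 84

84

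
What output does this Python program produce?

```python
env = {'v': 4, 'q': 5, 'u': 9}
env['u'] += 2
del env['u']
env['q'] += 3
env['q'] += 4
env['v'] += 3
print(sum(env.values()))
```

19

env['u'] = 9+2 = 11 → {'v': 4, 'q': 5, 'u': 11}
del 'u' → {'v': 4, 'q': 5}
env['q'] = 5+3 = 8 → {'v': 4, 'q': 8}
env['q'] = 8+4 = 12 → {'v': 4, 'q': 12}
env['v'] = 4+3 = 7 → {'v': 7, 'q': 12}
sum of values = 19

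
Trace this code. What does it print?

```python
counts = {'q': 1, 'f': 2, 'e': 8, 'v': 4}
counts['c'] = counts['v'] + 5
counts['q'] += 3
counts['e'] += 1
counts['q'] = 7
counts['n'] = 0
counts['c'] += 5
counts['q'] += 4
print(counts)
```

{'q': 11, 'f': 2, 'e': 9, 'v': 4, 'c': 14, 'n': 0}

counts['c'] = counts['v']+5 = 9 → {'q': 1, 'f': 2, 'e': 8, 'v': 4, 'c': 9}
counts['q'] = 1+3 = 4 → {'q': 4, 'f': 2, 'e': 8, 'v': 4, 'c': 9}
counts['e'] = 8+1 = 9 → {'q': 4, 'f': 2, 'e': 9, 'v': 4, 'c': 9}
counts['q'] = 7 → {'q': 7, 'f': 2, 'e': 9, 'v': 4, 'c': 9}
counts['n'] = 0 → {'q': 7, 'f': 2, 'e': 9, 'v': 4, 'c': 9, 'n': 0}
counts['c'] = 9+5 = 14 → {'q': 7, 'f': 2, 'e': 9, 'v': 4, 'c': 14, 'n': 0}
counts['q'] = 7+4 = 11 → {'q': 11, 'f': 2, 'e': 9, 'v': 4, 'c': 14, 'n': 0}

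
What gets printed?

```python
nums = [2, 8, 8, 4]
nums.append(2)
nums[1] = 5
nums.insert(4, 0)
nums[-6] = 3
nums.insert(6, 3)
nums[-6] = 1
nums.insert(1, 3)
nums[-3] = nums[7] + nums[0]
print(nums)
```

[3, 3, 1, 8, 4, 6, 2, 3]

append 2 → [2, 8, 8, 4, 2]
nums[1] = 5 → [2, 5, 8, 4, 2]
insert 0 at 4 → [2, 5, 8, 4, 0, 2]
nums[-6] = 3 → [3, 5, 8, 4, 0, 2]
insert 3 at 6 → [3, 5, 8, 4, 0, 2, 3]
nums[-6] = 1 → [3, 1, 8, 4, 0, 2, 3]
insert 3 at 1 → [3, 3, 1, 8, 4, 0, 2, 3]
nums[-3] = nums[7]+nums[0] = 3+3 = 6 → [3, 3, 1, 8, 4, 6, 2, 3]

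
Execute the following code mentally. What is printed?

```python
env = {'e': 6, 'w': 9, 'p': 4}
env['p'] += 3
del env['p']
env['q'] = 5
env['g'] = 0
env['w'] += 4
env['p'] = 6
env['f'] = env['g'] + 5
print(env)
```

env['p'] = 4+3 = 7 → {'e': 6, 'w': 9, 'p': 7}
del 'p' → {'e': 6, 'w': 9}
env['q'] = 5 → {'e': 6, 'w': 9, 'q': 5}
env['g'] = 0 → {'e': 6, 'w': 9, 'q': 5, 'g': 0}
env['w'] = 9+4 = 13 → {'e': 6, 'w': 13, 'q': 5, 'g': 0}
env['p'] = 6 → {'e': 6, 'w': 13, 'q': 5, 'g': 0, 'p': 6}
env['f'] = env['g']+5 = 5 → {'e': 6, 'w': 13, 'q': 5, 'g': 0, 'p': 6, 'f': 5}

{'e': 6, 'w': 13, 'q': 5, 'g': 0, 'p': 6, 'f': 5}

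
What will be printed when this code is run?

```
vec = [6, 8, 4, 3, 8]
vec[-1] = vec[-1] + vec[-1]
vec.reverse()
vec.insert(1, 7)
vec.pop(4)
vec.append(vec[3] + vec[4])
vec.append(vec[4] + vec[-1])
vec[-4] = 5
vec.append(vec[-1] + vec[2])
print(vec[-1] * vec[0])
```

vec[-1] = vec[-1]+vec[-1] = 8+8 = 16 → [6, 8, 4, 3, 16]
reverse → [16, 3, 4, 8, 6]
insert 7 at 1 → [16, 7, 3, 4, 8, 6]
pop(4) removes 8 → [16, 7, 3, 4, 6]
append vec[3]+vec[4] = 4+6 = 10 → [16, 7, 3, 4, 6, 10]
append vec[4]+vec[-1] = 6+10 = 16 → [16, 7, 3, 4, 6, 10, 16]
vec[-4] = 5 → [16, 7, 3, 5, 6, 10, 16]
append vec[-1]+vec[2] = 16+3 = 19 → [16, 7, 3, 5, 6, 10, 16, 19]
vec[-1]*vec[0] = 19*16 = 304

304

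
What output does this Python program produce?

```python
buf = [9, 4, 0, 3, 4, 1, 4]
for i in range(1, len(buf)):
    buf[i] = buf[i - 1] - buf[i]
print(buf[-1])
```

i=1: buf[1] = 9-4 = 5 → [9, 5, 0, 3, 4, 1, 4]
i=2: buf[2] = 5-0 = 5 → [9, 5, 5, 3, 4, 1, 4]
i=3: buf[3] = 5-3 = 2 → [9, 5, 5, 2, 4, 1, 4]
i=4: buf[4] = 2-4 = -2 → [9, 5, 5, 2, -2, 1, 4]
i=5: buf[5] = (-2)-1 = -3 → [9, 5, 5, 2, -2, -3, 4]
i=6: buf[6] = (-3)-4 = -7 → [9, 5, 5, 2, -2, -3, -7]

-7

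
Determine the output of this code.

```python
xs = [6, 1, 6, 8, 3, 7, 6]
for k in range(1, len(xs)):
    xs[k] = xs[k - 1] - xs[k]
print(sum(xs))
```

k=1: xs[1] = 6-1 = 5 → [6, 5, 6, 8, 3, 7, 6]
k=2: xs[2] = 5-6 = -1 → [6, 5, -1, 8, 3, 7, 6]
k=3: xs[3] = (-1)-8 = -9 → [6, 5, -1, -9, 3, 7, 6]
k=4: xs[4] = (-9)-3 = -12 → [6, 5, -1, -9, -12, 7, 6]
k=5: xs[5] = (-12)-7 = -19 → [6, 5, -1, -9, -12, -19, 6]
k=6: xs[6] = (-19)-6 = -25 → [6, 5, -1, -9, -12, -19, -25]
sum = -55

-55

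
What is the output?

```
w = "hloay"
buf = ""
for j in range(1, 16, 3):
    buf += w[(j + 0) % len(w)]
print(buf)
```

lyoha

j=1: add w[1]='l' → 'l'
j=4: add w[4]='y' → 'ly'
j=7: add w[2]='o' → 'lyo'
j=10: add w[0]='h' → 'lyoh'
j=13: add w[3]='a' → 'lyoha'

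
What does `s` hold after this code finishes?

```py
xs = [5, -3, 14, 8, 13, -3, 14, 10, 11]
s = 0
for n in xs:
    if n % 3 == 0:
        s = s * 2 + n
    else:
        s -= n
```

-134

n=5: not %3==0, s = 0-5 = -5
n=-3: %3==0, s = (-5)*2+(-3) = -13
n=14: not %3==0, s = (-13)-14 = -27
n=8: not %3==0, s = (-27)-8 = -35
n=13: not %3==0, s = (-35)-13 = -48
n=-3: %3==0, s = (-48)*2+(-3) = -99
n=14: not %3==0, s = (-99)-14 = -113
n=10: not %3==0, s = (-113)-10 = -123
n=11: not %3==0, s = (-123)-11 = -134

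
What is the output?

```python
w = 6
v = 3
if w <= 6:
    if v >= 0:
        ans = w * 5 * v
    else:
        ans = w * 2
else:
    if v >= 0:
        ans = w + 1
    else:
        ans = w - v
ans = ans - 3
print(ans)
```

w=6, v=3
w <= 6 is True; v >= 0 is True
→ ans = w * 5 * v = 90
ans = 90-3 = 87

87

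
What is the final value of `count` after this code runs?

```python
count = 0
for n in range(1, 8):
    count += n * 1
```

28

n=1: count = 0+1*1 = 1
n=2: count = 1+2*1 = 3
n=3: count = 3+3*1 = 6
n=4: count = 6+4*1 = 10
n=5: count = 10+5*1 = 15
n=6: count = 15+6*1 = 21
n=7: count = 21+7*1 = 28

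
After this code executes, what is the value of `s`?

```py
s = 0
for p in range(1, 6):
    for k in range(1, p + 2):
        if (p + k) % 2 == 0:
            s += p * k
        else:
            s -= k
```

p=1,k=1: even sum, s = 0+1 = 1
p=1,k=2: odd sum, s = 1-2 = -1
p=2,k=1: odd sum, s = (-1)-1 = -2
p=2,k=2: even sum, s = (-2)+4 = 2
p=2,k=3: odd sum, s = 2-3 = -1
p=3,k=1: even sum, s = (-1)+3 = 2
p=3,k=2: odd sum, s = 2-2 = 0
p=3,k=3: even sum, s = 0+9 = 9
p=3,k=4: odd sum, s = 9-4 = 5
p=4,k=1: odd sum, s = 5-1 = 4
p=4,k=2: even sum, s = 4+8 = 12
p=4,k=3: odd sum, s = 12-3 = 9
p=4,k=4: even sum, s = 9+16 = 25
p=4,k=5: odd sum, s = 25-5 = 20
p=5,k=1: even sum, s = 20+5 = 25
p=5,k=2: odd sum, s = 25-2 = 23
p=5,k=3: even sum, s = 23+15 = 38
p=5,k=4: odd sum, s = 38-4 = 34
p=5,k=5: even sum, s = 34+25 = 59
p=5,k=6: odd sum, s = 59-6 = 53

53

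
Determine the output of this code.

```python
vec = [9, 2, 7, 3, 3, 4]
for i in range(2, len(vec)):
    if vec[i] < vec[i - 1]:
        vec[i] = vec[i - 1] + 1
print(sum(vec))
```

i=2: 7>=2, unchanged → [9, 2, 7, 3, 3, 4]
i=3: 3<7, vec[3] = 7+1 = 8 → [9, 2, 7, 8, 3, 4]
i=4: 3<8, vec[4] = 8+1 = 9 → [9, 2, 7, 8, 9, 4]
i=5: 4<9, vec[5] = 9+1 = 10 → [9, 2, 7, 8, 9, 10]
sum = 45

45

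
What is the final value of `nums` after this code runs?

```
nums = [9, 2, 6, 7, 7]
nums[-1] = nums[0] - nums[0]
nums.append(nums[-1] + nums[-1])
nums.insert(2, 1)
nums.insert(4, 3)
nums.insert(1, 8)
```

[9, 8, 2, 1, 6, 3, 7, 0, 0]

nums[-1] = nums[0]-nums[0] = 9-9 = 0 → [9, 2, 6, 7, 0]
append nums[-1]+nums[-1] = 0+0 = 0 → [9, 2, 6, 7, 0, 0]
insert 1 at 2 → [9, 2, 1, 6, 7, 0, 0]
insert 3 at 4 → [9, 2, 1, 6, 3, 7, 0, 0]
insert 8 at 1 → [9, 8, 2, 1, 6, 3, 7, 0, 0]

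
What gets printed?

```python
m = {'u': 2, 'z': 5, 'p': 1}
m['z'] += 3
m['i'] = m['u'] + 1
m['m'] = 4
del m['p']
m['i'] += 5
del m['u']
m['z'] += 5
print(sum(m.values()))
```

m['z'] = 5+3 = 8 → {'u': 2, 'z': 8, 'p': 1}
m['i'] = m['u']+1 = 3 → {'u': 2, 'z': 8, 'p': 1, 'i': 3}
m['m'] = 4 → {'u': 2, 'z': 8, 'p': 1, 'i': 3, 'm': 4}
del 'p' → {'u': 2, 'z': 8, 'i': 3, 'm': 4}
m['i'] = 3+5 = 8 → {'u': 2, 'z': 8, 'i': 8, 'm': 4}
del 'u' → {'z': 8, 'i': 8, 'm': 4}
m['z'] = 8+5 = 13 → {'z': 13, 'i': 8, 'm': 4}
sum of values = 25

25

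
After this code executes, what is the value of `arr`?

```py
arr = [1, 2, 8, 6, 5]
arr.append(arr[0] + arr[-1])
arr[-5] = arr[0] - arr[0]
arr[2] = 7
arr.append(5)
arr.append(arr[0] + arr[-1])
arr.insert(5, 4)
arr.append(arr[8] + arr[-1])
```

append arr[0]+arr[-1] = 1+5 = 6 → [1, 2, 8, 6, 5, 6]
arr[-5] = arr[0]-arr[0] = 1-1 = 0 → [1, 0, 8, 6, 5, 6]
arr[2] = 7 → [1, 0, 7, 6, 5, 6]
append 5 → [1, 0, 7, 6, 5, 6, 5]
append arr[0]+arr[-1] = 1+5 = 6 → [1, 0, 7, 6, 5, 6, 5, 6]
insert 4 at 5 → [1, 0, 7, 6, 5, 4, 6, 5, 6]
append arr[8]+arr[-1] = 6+6 = 12 → [1, 0, 7, 6, 5, 4, 6, 5, 6, 12]

[1, 0, 7, 6, 5, 4, 6, 5, 6, 12]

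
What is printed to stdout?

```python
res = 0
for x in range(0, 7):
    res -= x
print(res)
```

x=0: res = 0-0 = 0
x=1: res = 0-1 = -1
x=2: res = (-1)-2 = -3
x=3: res = (-3)-3 = -6
x=4: res = (-6)-4 = -10
x=5: res = (-10)-5 = -15
x=6: res = (-15)-6 = -21

-21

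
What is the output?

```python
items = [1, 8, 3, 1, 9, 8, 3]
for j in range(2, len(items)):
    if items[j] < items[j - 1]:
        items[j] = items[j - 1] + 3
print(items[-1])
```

23

j=2: 3<8, items[2] = 8+3 = 11 → [1, 8, 11, 1, 9, 8, 3]
j=3: 1<11, items[3] = 11+3 = 14 → [1, 8, 11, 14, 9, 8, 3]
j=4: 9<14, items[4] = 14+3 = 17 → [1, 8, 11, 14, 17, 8, 3]
j=5: 8<17, items[5] = 17+3 = 20 → [1, 8, 11, 14, 17, 20, 3]
j=6: 3<20, items[6] = 20+3 = 23 → [1, 8, 11, 14, 17, 20, 23]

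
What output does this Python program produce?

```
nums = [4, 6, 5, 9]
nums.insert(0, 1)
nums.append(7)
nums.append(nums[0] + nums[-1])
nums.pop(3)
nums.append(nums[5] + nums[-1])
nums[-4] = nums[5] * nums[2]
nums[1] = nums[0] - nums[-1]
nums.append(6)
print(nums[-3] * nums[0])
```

insert 1 at 0 → [1, 4, 6, 5, 9]
append 7 → [1, 4, 6, 5, 9, 7]
append nums[0]+nums[-1] = 1+7 = 8 → [1, 4, 6, 5, 9, 7, 8]
pop(3) removes 5 → [1, 4, 6, 9, 7, 8]
append nums[5]+nums[-1] = 8+8 = 16 → [1, 4, 6, 9, 7, 8, 16]
nums[-4] = nums[5]*nums[2] = 8*6 = 48 → [1, 4, 6, 48, 7, 8, 16]
nums[1] = nums[0]-nums[-1] = 1-16 = -15 → [1, -15, 6, 48, 7, 8, 16]
append 6 → [1, -15, 6, 48, 7, 8, 16, 6]
nums[-3]*nums[0] = 8*1 = 8

8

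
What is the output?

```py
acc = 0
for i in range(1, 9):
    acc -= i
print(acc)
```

i=1: acc = 0-1 = -1
i=2: acc = (-1)-2 = -3
i=3: acc = (-3)-3 = -6
i=4: acc = (-6)-4 = -10
i=5: acc = (-10)-5 = -15
i=6: acc = (-15)-6 = -21
i=7: acc = (-21)-7 = -28
i=8: acc = (-28)-8 = -36

-36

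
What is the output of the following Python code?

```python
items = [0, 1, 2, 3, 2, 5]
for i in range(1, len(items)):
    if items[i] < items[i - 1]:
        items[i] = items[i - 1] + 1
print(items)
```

[0, 1, 2, 3, 4, 5]

i=1: 1>=0, unchanged → [0, 1, 2, 3, 2, 5]
i=2: 2>=1, unchanged → [0, 1, 2, 3, 2, 5]
i=3: 3>=2, unchanged → [0, 1, 2, 3, 2, 5]
i=4: 2<3, items[4] = 3+1 = 4 → [0, 1, 2, 3, 4, 5]
i=5: 5>=4, unchanged → [0, 1, 2, 3, 4, 5]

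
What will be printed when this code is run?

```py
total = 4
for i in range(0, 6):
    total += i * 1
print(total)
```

19

i=0: total = 4+0*1 = 4
i=1: total = 4+1*1 = 5
i=2: total = 5+2*1 = 7
i=3: total = 7+3*1 = 10
i=4: total = 10+4*1 = 14
i=5: total = 14+5*1 = 19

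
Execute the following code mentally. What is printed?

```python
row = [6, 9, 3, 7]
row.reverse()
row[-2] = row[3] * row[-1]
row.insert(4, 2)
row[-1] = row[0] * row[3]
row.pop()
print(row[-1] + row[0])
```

13

reverse → [7, 3, 9, 6]
row[-2] = row[3]*row[-1] = 6*6 = 36 → [7, 3, 36, 6]
insert 2 at 4 → [7, 3, 36, 6, 2]
row[-1] = row[0]*row[3] = 7*6 = 42 → [7, 3, 36, 6, 42]
pop() removes 42 → [7, 3, 36, 6]
row[-1]+row[0] = 6+7 = 13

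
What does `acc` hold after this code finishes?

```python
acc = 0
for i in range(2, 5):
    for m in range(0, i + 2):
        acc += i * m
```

i=2,m=0: acc = 0+0 = 0
i=2,m=1: acc = 0+2 = 2
i=2,m=2: acc = 2+4 = 6
i=2,m=3: acc = 6+6 = 12
i=3,m=0: acc = 12+0 = 12
i=3,m=1: acc = 12+3 = 15
i=3,m=2: acc = 15+6 = 21
i=3,m=3: acc = 21+9 = 30
i=3,m=4: acc = 30+12 = 42
i=4,m=0: acc = 42+0 = 42
i=4,m=1: acc = 42+4 = 46
i=4,m=2: acc = 46+8 = 54
i=4,m=3: acc = 54+12 = 66
i=4,m=4: acc = 66+16 = 82
i=4,m=5: acc = 82+20 = 102

102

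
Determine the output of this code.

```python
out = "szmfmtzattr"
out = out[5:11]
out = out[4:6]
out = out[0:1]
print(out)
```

t

slice [5:11] → 'tzattr'
slice [4:6] → 'tr'
slice [0:1] → 't'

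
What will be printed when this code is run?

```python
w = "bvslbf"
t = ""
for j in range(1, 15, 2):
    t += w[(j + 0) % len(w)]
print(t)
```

vlfvlfv

j=1: add w[1]='v' → 'v'
j=3: add w[3]='l' → 'vl'
j=5: add w[5]='f' → 'vlf'
j=7: add w[1]='v' → 'vlfv'
j=9: add w[3]='l' → 'vlfvl'
j=11: add w[5]='f' → 'vlfvlf'
j=13: add w[1]='v' → 'vlfvlfv'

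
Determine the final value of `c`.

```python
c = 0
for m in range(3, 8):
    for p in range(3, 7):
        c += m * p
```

450

m=3,p=3: c = 0+9 = 9
m=3,p=4: c = 9+12 = 21
m=3,p=5: c = 21+15 = 36
m=3,p=6: c = 36+18 = 54
m=4,p=3: c = 54+12 = 66
m=4,p=4: c = 66+16 = 82
m=4,p=5: c = 82+20 = 102
m=4,p=6: c = 102+24 = 126
m=5,p=3: c = 126+15 = 141
m=5,p=4: c = 141+20 = 161
m=5,p=5: c = 161+25 = 186
m=5,p=6: c = 186+30 = 216
m=6,p=3: c = 216+18 = 234
m=6,p=4: c = 234+24 = 258
m=6,p=5: c = 258+30 = 288
m=6,p=6: c = 288+36 = 324
m=7,p=3: c = 324+21 = 345
m=7,p=4: c = 345+28 = 373
m=7,p=5: c = 373+35 = 408
m=7,p=6: c = 408+42 = 450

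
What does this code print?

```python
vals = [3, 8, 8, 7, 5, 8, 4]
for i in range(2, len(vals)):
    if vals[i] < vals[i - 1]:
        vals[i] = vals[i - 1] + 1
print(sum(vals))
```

61

i=2: 8>=8, unchanged → [3, 8, 8, 7, 5, 8, 4]
i=3: 7<8, vals[3] = 8+1 = 9 → [3, 8, 8, 9, 5, 8, 4]
i=4: 5<9, vals[4] = 9+1 = 10 → [3, 8, 8, 9, 10, 8, 4]
i=5: 8<10, vals[5] = 10+1 = 11 → [3, 8, 8, 9, 10, 11, 4]
i=6: 4<11, vals[6] = 11+1 = 12 → [3, 8, 8, 9, 10, 11, 12]
sum = 61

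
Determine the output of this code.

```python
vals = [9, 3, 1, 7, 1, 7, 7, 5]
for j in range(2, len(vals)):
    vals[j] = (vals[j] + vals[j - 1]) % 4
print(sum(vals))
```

23

j=2: vals[2] = (1+3)%4 = 0 → [9, 3, 0, 7, 1, 7, 7, 5]
j=3: vals[3] = (7+0)%4 = 3 → [9, 3, 0, 3, 1, 7, 7, 5]
j=4: vals[4] = (1+3)%4 = 0 → [9, 3, 0, 3, 0, 7, 7, 5]
j=5: vals[5] = (7+0)%4 = 3 → [9, 3, 0, 3, 0, 3, 7, 5]
j=6: vals[6] = (7+3)%4 = 2 → [9, 3, 0, 3, 0, 3, 2, 5]
j=7: vals[7] = (5+2)%4 = 3 → [9, 3, 0, 3, 0, 3, 2, 3]
sum = 23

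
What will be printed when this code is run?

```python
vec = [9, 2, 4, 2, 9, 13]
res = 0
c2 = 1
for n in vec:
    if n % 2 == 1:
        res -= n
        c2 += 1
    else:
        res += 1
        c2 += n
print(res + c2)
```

n=9: odd, res = 0-9 = -9; c2=2
n=2: not odd, res = (-9)+1 = -8; c2=4
n=4: not odd, res = (-8)+1 = -7; c2=8
n=2: not odd, res = (-7)+1 = -6; c2=10
n=9: odd, res = (-6)-9 = -15; c2=11
n=13: odd, res = (-15)-13 = -28; c2=12
res+c2 = (-28)+12 = -16

-16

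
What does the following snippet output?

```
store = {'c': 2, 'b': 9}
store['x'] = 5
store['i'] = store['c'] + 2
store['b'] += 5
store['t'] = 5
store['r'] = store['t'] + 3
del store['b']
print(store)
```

{'c': 2, 'x': 5, 'i': 4, 't': 5, 'r': 8}

store['x'] = 5 → {'c': 2, 'b': 9, 'x': 5}
store['i'] = store['c']+2 = 4 → {'c': 2, 'b': 9, 'x': 5, 'i': 4}
store['b'] = 9+5 = 14 → {'c': 2, 'b': 14, 'x': 5, 'i': 4}
store['t'] = 5 → {'c': 2, 'b': 14, 'x': 5, 'i': 4, 't': 5}
store['r'] = store['t']+3 = 8 → {'c': 2, 'b': 14, 'x': 5, 'i': 4, 't': 5, 'r': 8}
del 'b' → {'c': 2, 'x': 5, 'i': 4, 't': 5, 'r': 8}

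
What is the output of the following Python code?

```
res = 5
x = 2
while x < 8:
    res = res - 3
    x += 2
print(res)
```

-4

x=2: res = 5-3 = 2
x=4: res = 2-3 = -1
x=6: res = (-1)-3 = -4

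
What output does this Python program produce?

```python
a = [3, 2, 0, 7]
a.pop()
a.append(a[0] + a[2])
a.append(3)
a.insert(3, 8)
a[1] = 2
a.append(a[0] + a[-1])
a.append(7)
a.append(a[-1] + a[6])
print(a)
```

pop() removes 7 → [3, 2, 0]
append a[0]+a[2] = 3+0 = 3 → [3, 2, 0, 3]
append 3 → [3, 2, 0, 3, 3]
insert 8 at 3 → [3, 2, 0, 8, 3, 3]
a[1] = 2 → [3, 2, 0, 8, 3, 3]
append a[0]+a[-1] = 3+3 = 6 → [3, 2, 0, 8, 3, 3, 6]
append 7 → [3, 2, 0, 8, 3, 3, 6, 7]
append a[-1]+a[6] = 7+6 = 13 → [3, 2, 0, 8, 3, 3, 6, 7, 13]

[3, 2, 0, 8, 3, 3, 6, 7, 13]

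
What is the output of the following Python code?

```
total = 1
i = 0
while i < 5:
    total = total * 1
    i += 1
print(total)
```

i=0: total = 1*1 = 1
i=1: total = 1*1 = 1
i=2: total = 1*1 = 1
i=3: total = 1*1 = 1
i=4: total = 1*1 = 1

1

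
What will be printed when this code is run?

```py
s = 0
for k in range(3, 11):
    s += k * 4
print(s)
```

k=3: s = 0+3*4 = 12
k=4: s = 12+4*4 = 28
k=5: s = 28+5*4 = 48
k=6: s = 48+6*4 = 72
k=7: s = 72+7*4 = 100
k=8: s = 100+8*4 = 132
k=9: s = 132+9*4 = 168
k=10: s = 168+10*4 = 208

208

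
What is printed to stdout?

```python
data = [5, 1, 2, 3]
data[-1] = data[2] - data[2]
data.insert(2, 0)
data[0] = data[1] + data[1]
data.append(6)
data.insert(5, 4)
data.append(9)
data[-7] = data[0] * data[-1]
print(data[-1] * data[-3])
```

36

data[-1] = data[2]-data[2] = 2-2 = 0 → [5, 1, 2, 0]
insert 0 at 2 → [5, 1, 0, 2, 0]
data[0] = data[1]+data[1] = 1+1 = 2 → [2, 1, 0, 2, 0]
append 6 → [2, 1, 0, 2, 0, 6]
insert 4 at 5 → [2, 1, 0, 2, 0, 4, 6]
append 9 → [2, 1, 0, 2, 0, 4, 6, 9]
data[-7] = data[0]*data[-1] = 2*9 = 18 → [2, 18, 0, 2, 0, 4, 6, 9]
data[-1]*data[-3] = 9*4 = 36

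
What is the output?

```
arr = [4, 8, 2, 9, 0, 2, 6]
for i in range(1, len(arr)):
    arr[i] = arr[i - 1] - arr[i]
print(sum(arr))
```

i=1: arr[1] = 4-8 = -4 → [4, -4, 2, 9, 0, 2, 6]
i=2: arr[2] = (-4)-2 = -6 → [4, -4, -6, 9, 0, 2, 6]
i=3: arr[3] = (-6)-9 = -15 → [4, -4, -6, -15, 0, 2, 6]
i=4: arr[4] = (-15)-0 = -15 → [4, -4, -6, -15, -15, 2, 6]
i=5: arr[5] = (-15)-2 = -17 → [4, -4, -6, -15, -15, -17, 6]
i=6: arr[6] = (-17)-6 = -23 → [4, -4, -6, -15, -15, -17, -23]
sum = -76

-76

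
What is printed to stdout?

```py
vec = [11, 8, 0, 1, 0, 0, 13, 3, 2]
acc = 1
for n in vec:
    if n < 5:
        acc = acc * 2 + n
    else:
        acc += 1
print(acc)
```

220

n=11: not <5, acc = 1+1 = 2
n=8: not <5, acc = 2+1 = 3
n=0: <5, acc = 3*2+0 = 6
n=1: <5, acc = 6*2+1 = 13
n=0: <5, acc = 13*2+0 = 26
n=0: <5, acc = 26*2+0 = 52
n=13: not <5, acc = 52+1 = 53
n=3: <5, acc = 53*2+3 = 109
n=2: <5, acc = 109*2+2 = 220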